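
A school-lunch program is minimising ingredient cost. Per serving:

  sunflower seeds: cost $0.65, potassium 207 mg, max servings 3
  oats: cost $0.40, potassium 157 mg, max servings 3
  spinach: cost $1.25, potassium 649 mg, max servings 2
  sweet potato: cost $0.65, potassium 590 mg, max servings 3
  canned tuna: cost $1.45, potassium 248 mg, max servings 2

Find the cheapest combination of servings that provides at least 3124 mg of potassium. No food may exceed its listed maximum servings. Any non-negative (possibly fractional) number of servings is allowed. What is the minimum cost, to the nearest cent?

$4.59

Cost per mg of potassium: sweet potato $0.0011, spinach $0.0019, oats $0.0025, sunflower seeds $0.0031, canned tuna $0.0058.
Take 3 servings of sweet potato: +1770.0 mg potassium for $1.95 (total $1.95, still need 1354.0 mg).
Take 2 servings of spinach: +1298.0 mg potassium for $2.50 (total $4.45, still need 56.0 mg).
Take 0.3567 servings of oats: +56.0 mg potassium for $0.14 (total $4.59, still need 0.0 mg).
Greedy by cheapest-per-mg is optimal for a single linear constraint, so the minimum cost is $4.59.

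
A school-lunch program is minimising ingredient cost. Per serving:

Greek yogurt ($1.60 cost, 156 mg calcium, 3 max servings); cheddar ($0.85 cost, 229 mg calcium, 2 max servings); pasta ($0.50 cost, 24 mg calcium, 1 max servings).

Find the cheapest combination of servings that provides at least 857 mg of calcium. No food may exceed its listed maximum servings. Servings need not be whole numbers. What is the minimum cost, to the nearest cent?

$5.79

Cost per mg of calcium: cheddar $0.0037, Greek yogurt $0.0103, pasta $0.0208.
Take 2 servings of cheddar: +458.0 mg calcium for $1.70 (total $1.70, still need 399.0 mg).
Take 2.558 servings of Greek yogurt: +399.0 mg calcium for $4.09 (total $5.79, still need 0.0 mg).
Greedy by cheapest-per-mg is optimal for a single linear constraint, so the minimum cost is $5.79.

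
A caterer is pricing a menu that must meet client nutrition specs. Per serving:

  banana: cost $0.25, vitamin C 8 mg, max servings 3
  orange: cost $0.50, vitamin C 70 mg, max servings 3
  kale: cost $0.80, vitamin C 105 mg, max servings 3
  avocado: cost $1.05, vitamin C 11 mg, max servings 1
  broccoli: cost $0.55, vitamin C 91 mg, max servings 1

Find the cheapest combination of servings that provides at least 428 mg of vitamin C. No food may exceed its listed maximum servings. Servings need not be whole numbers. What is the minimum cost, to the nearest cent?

Cost per mg of vitamin C: broccoli $0.0060, orange $0.0071, kale $0.0076, banana $0.0312, avocado $0.0955.
Take 1 serving of broccoli: +91.0 mg vitamin C for $0.55 (total $0.55, still need 337.0 mg).
Take 3 servings of orange: +210.0 mg vitamin C for $1.50 (total $2.05, still need 127.0 mg).
Take 1.21 servings of kale: +127.0 mg vitamin C for $0.97 (total $3.02, still need 0.0 mg).
Filling from the cheapest source first is optimal under one linear minimum: $3.02.

$3.02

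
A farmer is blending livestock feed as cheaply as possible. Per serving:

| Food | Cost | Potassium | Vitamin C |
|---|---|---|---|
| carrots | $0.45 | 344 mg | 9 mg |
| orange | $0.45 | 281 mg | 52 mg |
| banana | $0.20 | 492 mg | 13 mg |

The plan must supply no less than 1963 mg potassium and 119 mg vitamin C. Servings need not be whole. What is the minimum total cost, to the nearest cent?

$1.30

For a min-cost LP with two ≥-constraints, a basic feasible solution has at most two positive variables.
carrots only: max(1963/344, 119/9) = 13.22 servings → $5.95.
orange only: max(1963/281, 119/52) = 6.986 servings → $3.14.
banana only: max(1963/492, 119/13) = 9.154 servings → $1.83.
carrots + orange with both tight: 4.469 servings and 1.515 servings → $2.69.
carrots + banana with both targets exact would need a negative amount; discard.
orange + banana with both tight: 1.506 servings and 3.13 servings → $1.30.
Cheapest feasible corner: $1.30.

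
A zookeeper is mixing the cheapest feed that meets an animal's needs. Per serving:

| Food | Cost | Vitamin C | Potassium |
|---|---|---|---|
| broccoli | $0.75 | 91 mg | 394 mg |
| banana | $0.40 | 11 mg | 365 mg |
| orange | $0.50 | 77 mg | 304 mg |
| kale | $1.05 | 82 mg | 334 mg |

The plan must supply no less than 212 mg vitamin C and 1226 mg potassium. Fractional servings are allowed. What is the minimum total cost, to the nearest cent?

A basic optimal solution has at most two foods positive. Try each food alone and each pair with both targets met exactly.
broccoli only: max(212/91, 1226/394) = 3.112 servings → $2.33.
banana only: max(212/11, 1226/365) = 19.27 servings → $7.71.
orange only: max(212/77, 1226/304) = 4.033 servings → $2.02.
kale only: max(212/82, 1226/334) = 3.671 servings → $3.85.
broccoli + banana with both tight: 2.212 servings and 0.9708 servings → $2.05.
broccoli + orange: the both-tight solution has a negative serving — not a feasible corner.
broccoli + kale: the both-tight solution has a negative serving — not a feasible corner.
banana + orange with both tight: 1.21 servings and 2.58 servings → $1.77.
banana + kale with both tight: 1.132 servings and 2.434 servings → $3.01.
orange + kale: the both-tight solution has a negative serving — not a feasible corner.
Cheapest feasible corner: $1.77.

$1.77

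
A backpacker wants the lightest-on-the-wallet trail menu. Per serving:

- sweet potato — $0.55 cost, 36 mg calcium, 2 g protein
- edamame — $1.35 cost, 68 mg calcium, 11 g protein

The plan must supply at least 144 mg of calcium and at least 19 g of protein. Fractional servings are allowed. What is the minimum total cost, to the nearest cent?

An LP optimum is at a vertex; with two nutrient constraints at most two foods are used. Check each candidate.
sweet potato only: max(144/36, 19/2) = 9.5 servings → $5.22.
edamame only: max(144/68, 19/11) = 2.118 servings → $2.86.
sweet potato + edamame with both tight: 1.123 servings and 1.523 servings → $2.67.
So the least-cost plan costs $2.67.

$2.67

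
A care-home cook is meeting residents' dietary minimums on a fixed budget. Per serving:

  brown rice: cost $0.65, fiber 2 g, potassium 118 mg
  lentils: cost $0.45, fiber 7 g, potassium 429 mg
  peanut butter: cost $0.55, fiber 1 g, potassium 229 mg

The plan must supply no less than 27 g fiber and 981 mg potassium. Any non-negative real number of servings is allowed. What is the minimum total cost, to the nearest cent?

$1.74

This is a tiny linear program; its minimum lies at a vertex of the feasible set. List the vertices and price them.
brown rice only: max(27/2, 981/118) = 13.5 servings → $8.78.
lentils only: max(27/7, 981/429) = 3.857 servings → $1.74.
peanut butter only: max(27/1, 981/229) = 27 servings → $14.85.
brown rice + lentils: the both-tight solution has a negative serving — not a feasible corner.
brown rice + peanut butter: the both-tight solution has a negative serving — not a feasible corner.
lentils + peanut butter: intersection lies outside the first quadrant.
So the least-cost plan costs $1.74.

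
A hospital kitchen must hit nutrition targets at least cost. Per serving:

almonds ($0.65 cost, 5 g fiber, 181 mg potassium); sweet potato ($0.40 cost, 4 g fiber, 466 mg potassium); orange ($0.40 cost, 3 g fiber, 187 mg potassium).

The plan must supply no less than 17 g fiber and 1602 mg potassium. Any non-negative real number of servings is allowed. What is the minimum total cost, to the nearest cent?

$1.70

A basic optimal solution has at most two foods positive. Try each food alone and each pair with both targets met exactly.
almonds only: max(17/5, 1602/181) = 8.851 servings → $5.75.
sweet potato only: max(17/4, 1602/466) = 4.25 servings → $1.70.
orange only: max(17/3, 1602/187) = 8.567 servings → $3.43.
almonds + sweet potato with both tight: 0.9427 servings and 3.072 servings → $1.84.
almonds + orange: intersection lies outside the first quadrant.
sweet potato + orange with both tight: 2.503 servings and 2.329 servings → $1.93.
Cheapest feasible corner: $1.70.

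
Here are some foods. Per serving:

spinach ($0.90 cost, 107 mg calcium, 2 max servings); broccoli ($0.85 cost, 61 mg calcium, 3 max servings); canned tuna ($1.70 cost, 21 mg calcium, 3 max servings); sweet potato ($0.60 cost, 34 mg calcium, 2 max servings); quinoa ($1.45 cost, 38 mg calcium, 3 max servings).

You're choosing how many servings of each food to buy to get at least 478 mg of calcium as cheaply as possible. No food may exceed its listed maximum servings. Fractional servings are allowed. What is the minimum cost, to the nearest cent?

$6.05

Cost per mg of calcium: spinach $0.0084, broccoli $0.0139, sweet potato $0.0176, quinoa $0.0382, canned tuna $0.0810.
Take 2 servings of spinach: +214.0 mg calcium for $1.80 (total $1.80, still need 264.0 mg).
Take 3 servings of broccoli: +183.0 mg calcium for $2.55 (total $4.35, still need 81.0 mg).
Take 2 servings of sweet potato: +68.0 mg calcium for $1.20 (total $5.55, still need 13.0 mg).
Take 0.3421 servings of quinoa: +13.0 mg calcium for $0.50 (total $6.05, still need 0.0 mg).
Filling from the cheapest source first is optimal under one linear minimum: $6.05.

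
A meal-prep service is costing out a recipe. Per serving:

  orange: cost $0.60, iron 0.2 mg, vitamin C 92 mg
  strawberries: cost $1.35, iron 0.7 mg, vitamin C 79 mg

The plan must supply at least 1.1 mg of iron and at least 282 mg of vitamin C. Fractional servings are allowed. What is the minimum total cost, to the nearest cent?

$2.61

orange only: max(1.1/0.2, 282/92) = 5.5 servings → $3.30.
strawberries only: max(1.1/0.7, 282/79) = 3.57 servings → $4.82.
orange + strawberries with both tight: 2.274 servings and 0.9218 servings → $2.61.
The minimum over all feasible corners is $2.61.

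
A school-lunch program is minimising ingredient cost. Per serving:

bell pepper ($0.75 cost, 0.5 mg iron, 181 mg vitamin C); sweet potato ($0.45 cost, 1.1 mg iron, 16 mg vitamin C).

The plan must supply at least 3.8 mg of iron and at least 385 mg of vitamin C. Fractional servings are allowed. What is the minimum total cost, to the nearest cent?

$2.59

Compare the cost at each extreme point of the feasible region.
bell pepper only: max(3.8/0.5, 385/181) = 7.6 servings → $5.70.
sweet potato only: max(3.8/1.1, 385/16) = 24.06 servings → $10.83.
bell pepper + sweet potato with both tight: 1.898 servings and 2.592 servings → $2.59.
So the least-cost plan costs $2.59.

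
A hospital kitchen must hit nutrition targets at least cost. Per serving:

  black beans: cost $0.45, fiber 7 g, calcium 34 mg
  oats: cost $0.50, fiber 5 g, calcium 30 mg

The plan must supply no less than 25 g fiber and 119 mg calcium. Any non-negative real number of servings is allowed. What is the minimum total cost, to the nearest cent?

A basic optimal solution has at most two foods positive. Try each food alone and each pair with both targets met exactly.
black beans only: max(25/7, 119/34) = 3.571 servings → $1.61.
oats only: max(25/5, 119/30) = 5 servings → $2.50.
black beans + oats with both targets exact would need a negative amount; discard.
Cheapest feasible corner: $1.61.

$1.61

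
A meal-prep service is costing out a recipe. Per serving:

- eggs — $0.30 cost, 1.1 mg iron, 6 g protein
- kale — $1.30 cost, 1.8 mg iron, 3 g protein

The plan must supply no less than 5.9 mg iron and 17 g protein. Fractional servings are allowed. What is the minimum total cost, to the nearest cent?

$1.61

For a min-cost LP with two ≥-constraints, a basic feasible solution has at most two positive variables.
eggs only: max(5.9/1.1, 17/6) = 5.364 servings → $1.61.
kale only: max(5.9/1.8, 17/3) = 5.667 servings → $7.37.
eggs + kale with both tight: 1.72 servings and 2.227 servings → $3.41.
Cheapest feasible corner: $1.61.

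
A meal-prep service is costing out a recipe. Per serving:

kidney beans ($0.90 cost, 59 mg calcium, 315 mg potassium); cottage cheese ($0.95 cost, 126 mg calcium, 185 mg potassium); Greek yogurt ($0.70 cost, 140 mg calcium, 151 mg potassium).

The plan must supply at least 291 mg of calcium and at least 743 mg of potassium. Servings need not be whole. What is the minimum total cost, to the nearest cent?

$2.49

At the optimum either one food covers both requirements or two foods hit both targets exactly; no other combination can be cheaper.
kidney beans only: max(291/59, 743/315) = 4.932 servings → $4.44.
cottage cheese only: max(291/126, 743/185) = 4.016 servings → $3.82.
Greek yogurt only: max(291/140, 743/151) = 4.921 servings → $3.44.
kidney beans + cottage cheese with both tight: 1.383 servings and 1.662 servings → $2.82.
kidney beans + Greek yogurt with both tight: 1.707 servings and 1.359 servings → $2.49.
cottage cheese + Greek yogurt: the both-tight solution has a negative serving — not a feasible corner.
The minimum over all feasible corners is $2.49.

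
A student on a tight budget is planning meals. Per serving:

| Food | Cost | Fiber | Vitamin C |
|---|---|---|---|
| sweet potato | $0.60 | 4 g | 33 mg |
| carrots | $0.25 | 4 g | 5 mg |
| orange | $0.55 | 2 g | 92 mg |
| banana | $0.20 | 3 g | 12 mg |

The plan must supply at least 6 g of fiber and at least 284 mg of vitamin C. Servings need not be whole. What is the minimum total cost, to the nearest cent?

sweet potato only: max(6/4, 284/33) = 8.606 servings → $5.16.
carrots only: max(6/4, 284/5) = 56.8 servings → $14.20.
orange only: max(6/2, 284/92) = 3.087 servings → $1.70.
banana only: max(6/3, 284/12) = 23.67 servings → $4.73.
sweet potato + carrots with both targets exact would need a negative amount; discard.
sweet potato + orange: the both-tight solution has a negative serving — not a feasible corner.
sweet potato + banana: intersection lies outside the first quadrant.
carrots + orange with both targets exact would need a negative amount; discard.
carrots + banana: the both-tight solution has a negative serving — not a feasible corner.
orange + banana: the both-tight solution has a negative serving — not a feasible corner.
So the least-cost plan costs $1.70.

$1.70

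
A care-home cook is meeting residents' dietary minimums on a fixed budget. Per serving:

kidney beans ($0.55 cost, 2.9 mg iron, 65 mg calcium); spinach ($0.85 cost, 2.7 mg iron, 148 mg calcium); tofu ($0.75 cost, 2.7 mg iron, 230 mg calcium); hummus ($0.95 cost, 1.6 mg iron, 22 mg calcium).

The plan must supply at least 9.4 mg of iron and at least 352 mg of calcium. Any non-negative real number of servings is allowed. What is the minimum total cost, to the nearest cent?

$1.98

With two linear requirements the optimum uses one or two foods; enumerate the corners.
kidney beans only: max(9.4/2.9, 352/65) = 5.415 servings → $2.98.
spinach only: max(9.4/2.7, 352/148) = 3.481 servings → $2.96.
tofu only: max(9.4/2.7, 352/230) = 3.481 servings → $2.61.
hummus only: max(9.4/1.6, 352/22) = 16 servings → $15.20.
kidney beans + spinach with both tight: 1.737 servings and 1.615 servings → $2.33.
kidney beans + tofu with both tight: 2.465 servings and 0.8338 servings → $1.98.
kidney beans + hummus: the both-tight solution has a negative serving — not a feasible corner.
spinach + tofu: intersection lies outside the first quadrant.
spinach + hummus with both tight: 2.009 servings and 2.485 servings → $4.07.
tofu + hummus with both tight: 1.155 servings and 3.926 servings → $4.60.
Cheapest feasible corner: $1.98.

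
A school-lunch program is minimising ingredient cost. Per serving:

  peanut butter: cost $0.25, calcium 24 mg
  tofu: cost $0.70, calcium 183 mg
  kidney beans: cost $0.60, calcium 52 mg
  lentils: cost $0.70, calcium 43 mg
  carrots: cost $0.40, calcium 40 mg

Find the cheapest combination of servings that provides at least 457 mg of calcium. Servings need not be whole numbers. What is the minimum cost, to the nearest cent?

Cost per mg of calcium: tofu $0.0038, carrots $0.0100, peanut butter $0.0104, kidney beans $0.0115, lentils $0.0163.
With no serving limits, use only tofu: 457 mg / 183 mg = 2.497 servings × $0.70 = $1.75.

$1.75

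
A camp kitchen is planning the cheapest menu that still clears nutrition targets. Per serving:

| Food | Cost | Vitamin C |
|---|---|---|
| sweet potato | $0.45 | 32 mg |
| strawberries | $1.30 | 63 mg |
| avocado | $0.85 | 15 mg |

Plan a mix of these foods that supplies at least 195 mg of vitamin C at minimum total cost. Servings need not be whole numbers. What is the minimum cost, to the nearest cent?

$2.74

Cost per mg of vitamin C: sweet potato $0.0141, strawberries $0.0206, avocado $0.0567.
With no serving limits, use only sweet potato: 195 mg / 32 mg = 6.094 servings × $0.45 = $2.74.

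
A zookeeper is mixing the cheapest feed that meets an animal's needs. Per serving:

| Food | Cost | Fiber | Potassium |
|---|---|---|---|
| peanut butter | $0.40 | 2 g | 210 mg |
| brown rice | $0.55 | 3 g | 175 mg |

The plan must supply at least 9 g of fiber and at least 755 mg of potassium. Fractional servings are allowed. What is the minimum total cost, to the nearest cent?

$1.73

With two linear requirements the optimum uses one or two foods; enumerate the corners.
peanut butter only: max(9/2, 755/210) = 4.5 servings → $1.80.
brown rice only: max(9/3, 755/175) = 4.314 servings → $2.37.
peanut butter + brown rice with both tight: 2.464 servings and 1.357 servings → $1.73.
So the least-cost plan costs $1.73.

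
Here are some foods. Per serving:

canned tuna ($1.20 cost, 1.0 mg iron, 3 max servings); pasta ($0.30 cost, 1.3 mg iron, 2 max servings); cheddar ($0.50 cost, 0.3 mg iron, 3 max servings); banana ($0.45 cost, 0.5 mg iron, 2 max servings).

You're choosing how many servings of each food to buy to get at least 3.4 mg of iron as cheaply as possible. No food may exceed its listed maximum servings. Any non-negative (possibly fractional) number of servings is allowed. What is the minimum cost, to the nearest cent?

Cost per mg of iron: pasta $0.2308, banana $0.9000, canned tuna $1.2000, cheddar $1.6667.
Take 2 servings of pasta: +2.6 mg iron for $0.60 (total $0.60, still need 0.8 mg).
Take 1.6 servings of banana: +0.8 mg iron for $0.72 (total $1.32, still need 0.0 mg).
Greedy by cheapest-per-mg is optimal for a single linear constraint, so the minimum cost is $1.32.

$1.32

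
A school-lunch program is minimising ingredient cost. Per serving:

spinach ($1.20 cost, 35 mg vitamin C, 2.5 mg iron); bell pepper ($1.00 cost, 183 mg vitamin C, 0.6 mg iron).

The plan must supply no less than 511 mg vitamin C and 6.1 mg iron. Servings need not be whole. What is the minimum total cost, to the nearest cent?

Two binding constraints pin down two serving amounts, so the optimal mix uses at most two foods. The candidates are each food alone (scaled to the tighter of vitamin C/iron) and each pair with both constraints tight.
spinach only: max(511/35, 6.1/2.5) = 14.6 servings → $17.52.
bell pepper only: max(511/183, 6.1/0.6) = 10.17 servings → $10.17.
spinach + bell pepper with both tight: 1.855 servings and 2.438 servings → $4.66.
The minimum over all feasible corners is $4.66.

$4.66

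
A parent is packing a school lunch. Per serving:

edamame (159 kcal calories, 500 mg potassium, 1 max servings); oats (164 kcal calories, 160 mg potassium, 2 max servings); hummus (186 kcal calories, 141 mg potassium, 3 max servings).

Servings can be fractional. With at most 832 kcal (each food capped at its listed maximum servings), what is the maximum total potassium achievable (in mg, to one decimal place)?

1081.5 mg

Potassium per kcal: edamame 3.145, oats 0.9756, hummus 0.7581.
Take 1 serving of edamame: uses 159 kcal, +500.0 mg potassium (running total 500.0 mg).
Take 2 servings of oats: uses 328 kcal, +320.0 mg potassium (running total 820.0 mg).
Take 1.855 servings of hummus: uses 345 kcal, +261.5 mg potassium (running total 1081.5 mg).
Filling greedily by potassium-per-kcal is optimal for one linear limit, giving 1081.5 mg.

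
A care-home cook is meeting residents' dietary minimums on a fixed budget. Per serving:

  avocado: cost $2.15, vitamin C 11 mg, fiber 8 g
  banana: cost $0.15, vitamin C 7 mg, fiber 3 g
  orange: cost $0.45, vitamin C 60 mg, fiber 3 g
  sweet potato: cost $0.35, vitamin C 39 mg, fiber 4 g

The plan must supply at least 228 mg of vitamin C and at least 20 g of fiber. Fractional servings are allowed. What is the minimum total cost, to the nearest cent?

The cheapest plan sits at a corner of the feasible region — with two constraints it uses at most two foods.
avocado only: max(228/11, 20/8) = 20.73 servings → $44.56.
banana only: max(228/7, 20/3) = 32.57 servings → $4.89.
orange only: max(228/60, 20/3) = 6.667 servings → $3.00.
sweet potato only: max(228/39, 20/4) = 5.846 servings → $2.05.
avocado + banana: intersection lies outside the first quadrant.
avocado + orange with both tight: 1.154 servings and 3.588 servings → $4.10.
avocado + sweet potato: the both-tight solution has a negative serving — not a feasible corner.
banana + orange with both tight: 3.245 servings and 3.421 servings → $2.03.
banana + sweet potato with both targets exact would need a negative amount; discard.
orange + sweet potato with both tight: 1.073 servings and 4.195 servings → $1.95.
So the least-cost plan costs $1.95.

$1.95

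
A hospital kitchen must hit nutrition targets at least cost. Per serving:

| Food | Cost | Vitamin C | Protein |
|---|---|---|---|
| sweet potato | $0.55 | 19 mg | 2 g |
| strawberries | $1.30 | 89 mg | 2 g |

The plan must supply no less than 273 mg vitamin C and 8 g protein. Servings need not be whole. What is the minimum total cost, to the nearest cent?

$4.31

Check every corner: each single food scaled to meet both minima, and each pair solved so both constraints bind.
sweet potato only: max(273/19, 8/2) = 14.37 servings → $7.90.
strawberries only: max(273/89, 8/2) = 4 servings → $5.20.
sweet potato + strawberries with both tight: 1.186 servings and 2.814 servings → $4.31.
Cheapest feasible corner: $4.31.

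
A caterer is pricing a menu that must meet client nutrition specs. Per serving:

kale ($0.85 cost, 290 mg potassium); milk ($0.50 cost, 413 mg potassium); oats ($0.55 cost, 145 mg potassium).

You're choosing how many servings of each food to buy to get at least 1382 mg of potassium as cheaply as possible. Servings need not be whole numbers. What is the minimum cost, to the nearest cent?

Cost per mg of potassium: milk $0.0012, kale $0.0029, oats $0.0038.
With no serving limits, use only milk: 1382 mg / 413 mg = 3.346 servings × $0.50 = $1.67.

$1.67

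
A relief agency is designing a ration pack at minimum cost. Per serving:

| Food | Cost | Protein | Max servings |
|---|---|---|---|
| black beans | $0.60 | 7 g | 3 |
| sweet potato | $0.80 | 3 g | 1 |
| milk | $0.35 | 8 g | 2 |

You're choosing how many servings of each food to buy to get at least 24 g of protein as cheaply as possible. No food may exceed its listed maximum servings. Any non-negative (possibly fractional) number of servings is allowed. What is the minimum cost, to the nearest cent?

Cost per g of protein: milk $0.0437, black beans $0.0857, sweet potato $0.2667.
Take 2 servings of milk: +16.0 g protein for $0.70 (total $0.70, still need 8.0 g).
Take 1.143 servings of black beans: +8.0 g protein for $0.69 (total $1.39, still need 0.0 g).
Filling from the cheapest source first is optimal under one linear minimum: $1.39.

$1.39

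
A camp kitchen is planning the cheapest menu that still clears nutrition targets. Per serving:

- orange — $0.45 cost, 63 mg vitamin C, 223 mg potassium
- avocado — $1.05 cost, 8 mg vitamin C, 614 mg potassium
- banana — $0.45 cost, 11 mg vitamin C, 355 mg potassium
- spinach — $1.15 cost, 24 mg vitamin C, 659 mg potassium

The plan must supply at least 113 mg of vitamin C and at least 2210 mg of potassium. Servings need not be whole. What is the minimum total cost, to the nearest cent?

An LP optimum is at a vertex; with two nutrient constraints at most two foods are used. Check each candidate.
orange only: max(113/63, 2210/223) = 9.91 servings → $4.46.
avocado only: max(113/8, 2210/614) = 14.12 servings → $14.83.
banana only: max(113/11, 2210/355) = 10.27 servings → $4.62.
spinach only: max(113/24, 2210/659) = 4.708 servings → $5.41.
orange + avocado with both tight: 1.401 servings and 3.09 servings → $3.88.
orange + banana with both tight: 0.7937 servings and 5.727 servings → $2.93.
orange + spinach with both tight: 0.5925 servings and 3.153 servings → $3.89.
avocado + banana: the both-tight solution has a negative serving — not a feasible corner.
avocado + spinach with both targets exact would need a negative amount; discard.
banana + spinach: intersection lies outside the first quadrant.
The minimum over all feasible corners is $2.93.

$2.93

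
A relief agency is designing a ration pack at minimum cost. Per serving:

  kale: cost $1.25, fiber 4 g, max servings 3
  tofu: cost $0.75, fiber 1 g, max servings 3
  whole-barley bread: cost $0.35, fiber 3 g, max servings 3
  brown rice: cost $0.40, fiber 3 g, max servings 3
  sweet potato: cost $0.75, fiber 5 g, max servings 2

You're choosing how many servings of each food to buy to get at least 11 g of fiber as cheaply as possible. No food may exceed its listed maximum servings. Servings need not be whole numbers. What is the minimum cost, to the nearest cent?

Cost per g of fiber: whole-barley bread $0.1167, brown rice $0.1333, sweet potato $0.1500, kale $0.3125, tofu $0.7500.
Take 3 servings of whole-barley bread: +9.0 g fiber for $1.05 (total $1.05, still need 2.0 g).
Take 0.6667 servings of brown rice: +2.0 g fiber for $0.27 (total $1.32, still need 0.0 g).
Filling from the cheapest source first is optimal under one linear minimum: $1.32.

$1.32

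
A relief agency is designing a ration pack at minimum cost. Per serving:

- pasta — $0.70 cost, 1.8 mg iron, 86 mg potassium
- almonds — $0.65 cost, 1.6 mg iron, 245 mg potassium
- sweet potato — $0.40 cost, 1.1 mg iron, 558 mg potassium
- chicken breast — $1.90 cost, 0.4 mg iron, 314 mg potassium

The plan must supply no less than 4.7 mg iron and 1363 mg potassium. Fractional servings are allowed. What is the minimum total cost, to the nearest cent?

$1.71

An LP optimum is at a vertex; with two nutrient constraints at most two foods are used. Check each candidate.
pasta only: max(4.7/1.8, 1363/86) = 15.85 servings → $11.09.
almonds only: max(4.7/1.6, 1363/245) = 5.563 servings → $3.62.
sweet potato only: max(4.7/1.1, 1363/558) = 4.273 servings → $1.71.
chicken breast only: max(4.7/0.4, 1363/314) = 11.75 servings → $22.32.
pasta + almonds with both targets exact would need a negative amount; discard.
pasta + sweet potato with both tight: 1.235 servings and 2.252 servings → $1.77.
pasta + chicken breast with both tight: 1.753 servings and 3.861 servings → $8.56.
almonds + sweet potato with both tight: 1.802 servings and 1.651 servings → $1.83.
almonds + chicken breast with both tight: 2.301 servings and 2.545 servings → $6.33.
sweet potato + chicken breast with both targets exact would need a negative amount; discard.
Cheapest feasible corner: $1.71.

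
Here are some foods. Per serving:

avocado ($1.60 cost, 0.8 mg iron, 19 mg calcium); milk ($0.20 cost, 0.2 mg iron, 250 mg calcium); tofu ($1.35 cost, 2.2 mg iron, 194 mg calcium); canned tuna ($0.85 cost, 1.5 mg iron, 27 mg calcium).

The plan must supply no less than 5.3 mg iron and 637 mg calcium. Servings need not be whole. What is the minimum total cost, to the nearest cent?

$3.19

The cheapest plan sits at a corner of the feasible region — with two constraints it uses at most two foods.
avocado only: max(5.3/0.8, 637/19) = 33.53 servings → $53.64.
milk only: max(5.3/0.2, 637/250) = 26.5 servings → $5.30.
tofu only: max(5.3/2.2, 637/194) = 3.284 servings → $4.43.
canned tuna only: max(5.3/1.5, 637/27) = 23.59 servings → $20.05.
avocado + milk with both tight: 6.104 servings and 2.084 servings → $10.18.
avocado + tofu: intersection lies outside the first quadrant.
avocado + canned tuna: the both-tight solution has a negative serving — not a feasible corner.
milk + tofu with both tight: 0.73 servings and 2.343 servings → $3.31.
milk + canned tuna with both tight: 2.198 servings and 3.24 servings → $3.19.
tofu + canned tuna: the both-tight solution has a negative serving — not a feasible corner.
The minimum over all feasible corners is $3.19.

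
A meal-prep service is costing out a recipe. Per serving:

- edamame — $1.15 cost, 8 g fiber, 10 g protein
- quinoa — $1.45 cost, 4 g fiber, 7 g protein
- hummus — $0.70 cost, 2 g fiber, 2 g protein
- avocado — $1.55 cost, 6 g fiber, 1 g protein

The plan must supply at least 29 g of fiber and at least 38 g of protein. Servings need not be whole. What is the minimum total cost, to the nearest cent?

With two linear requirements the optimum uses one or two foods; enumerate the corners.
edamame only: max(29/8, 38/10) = 3.8 servings → $4.37.
quinoa only: max(29/4, 38/7) = 7.25 servings → $10.51.
hummus only: max(29/2, 38/2) = 19 servings → $13.30.
avocado only: max(29/6, 38/1) = 38 servings → $58.90.
edamame + quinoa with both tight: 3.188 servings and 0.875 servings → $4.93.
edamame + hummus: intersection lies outside the first quadrant.
edamame + avocado: the both-tight solution has a negative serving — not a feasible corner.
quinoa + hummus with both tight: 3 servings and 8.5 servings → $10.30.
quinoa + avocado with both tight: 5.237 servings and 1.342 servings → $9.67.
hummus + avocado: intersection lies outside the first quadrant.
Cheapest feasible corner: $4.37.

$4.37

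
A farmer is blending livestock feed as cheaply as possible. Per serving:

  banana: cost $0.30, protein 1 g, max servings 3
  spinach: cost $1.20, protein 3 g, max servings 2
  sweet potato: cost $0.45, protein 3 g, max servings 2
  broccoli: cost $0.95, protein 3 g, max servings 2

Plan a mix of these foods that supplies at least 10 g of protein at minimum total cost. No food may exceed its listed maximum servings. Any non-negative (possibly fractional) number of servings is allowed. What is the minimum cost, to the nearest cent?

Cost per g of protein: sweet potato $0.1500, banana $0.3000, broccoli $0.3167, spinach $0.4000.
Take 2 servings of sweet potato: +6.0 g protein for $0.90 (total $0.90, still need 4.0 g).
Take 3 servings of banana: +3.0 g protein for $0.90 (total $1.80, still need 1.0 g).
Take 0.3333 servings of broccoli: +1.0 g protein for $0.32 (total $2.12, still need 0.0 g).
Greedy by cheapest-per-g is optimal for a single linear constraint, so the minimum cost is $2.12.

$2.12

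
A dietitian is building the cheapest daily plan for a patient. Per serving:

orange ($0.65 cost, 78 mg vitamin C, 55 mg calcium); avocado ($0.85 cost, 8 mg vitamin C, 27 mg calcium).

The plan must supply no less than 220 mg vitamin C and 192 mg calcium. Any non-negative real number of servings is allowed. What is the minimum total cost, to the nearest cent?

$2.27

At the optimum either one food covers both requirements or two foods hit both targets exactly; no other combination can be cheaper.
orange only: max(220/78, 192/55) = 3.491 servings → $2.27.
avocado only: max(220/8, 192/27) = 27.5 servings → $23.38.
orange + avocado with both tight: 2.643 servings and 1.726 servings → $3.19.
The minimum over all feasible corners is $2.27.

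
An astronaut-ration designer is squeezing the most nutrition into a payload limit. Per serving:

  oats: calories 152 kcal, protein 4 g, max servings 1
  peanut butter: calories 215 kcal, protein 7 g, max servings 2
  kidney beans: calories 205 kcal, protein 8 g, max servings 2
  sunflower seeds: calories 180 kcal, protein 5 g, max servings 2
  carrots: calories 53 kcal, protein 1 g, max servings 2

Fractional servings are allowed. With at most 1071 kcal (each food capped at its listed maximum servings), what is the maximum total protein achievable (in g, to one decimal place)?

Protein per kcal: kidney beans 0.03902, peanut butter 0.03256, sunflower seeds 0.02778, oats 0.02632, carrots 0.01887.
Take 2 servings of kidney beans: uses 410 kcal, +16.0 g protein (running total 16.0 g).
Take 2 servings of peanut butter: uses 430 kcal, +14.0 g protein (running total 30.0 g).
Take 1.283 servings of sunflower seeds: uses 231 kcal, +6.4 g protein (running total 36.4 g).
Filling greedily by protein-per-kcal is optimal for one linear limit, giving 36.4 g.

36.4 g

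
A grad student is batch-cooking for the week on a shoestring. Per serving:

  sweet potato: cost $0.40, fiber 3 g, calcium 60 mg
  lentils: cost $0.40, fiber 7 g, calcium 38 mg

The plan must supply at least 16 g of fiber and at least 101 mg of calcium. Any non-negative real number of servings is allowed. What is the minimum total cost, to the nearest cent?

$0.99

An LP optimum is at a vertex; with two nutrient constraints at most two foods are used. Check each candidate.
sweet potato only: max(16/3, 101/60) = 5.333 servings → $2.13.
lentils only: max(16/7, 101/38) = 2.658 servings → $1.06.
sweet potato + lentils with both tight: 0.3235 servings and 2.147 servings → $0.99.
The minimum over all feasible corners is $0.99.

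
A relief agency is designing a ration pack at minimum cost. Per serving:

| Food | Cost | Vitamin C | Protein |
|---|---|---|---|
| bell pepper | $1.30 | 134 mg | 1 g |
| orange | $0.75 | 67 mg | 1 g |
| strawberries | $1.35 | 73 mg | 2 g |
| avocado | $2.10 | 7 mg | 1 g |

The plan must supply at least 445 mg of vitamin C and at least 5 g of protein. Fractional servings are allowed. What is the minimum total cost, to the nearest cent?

Two binding constraints pin down two serving amounts, so the optimal mix uses at most two foods. The candidates are each food alone (scaled to the tighter of vitamin C/protein) and each pair with both constraints tight.
bell pepper only: max(445/134, 5/1) = 5 servings → $6.50.
orange only: max(445/67, 5/1) = 6.642 servings → $4.98.
strawberries only: max(445/73, 5/2) = 6.096 servings → $8.23.
avocado only: max(445/7, 5/1) = 63.57 servings → $133.50.
bell pepper + orange with both tight: 1.642 servings and 3.358 servings → $4.65.
bell pepper + strawberries with both tight: 2.692 servings and 1.154 servings → $5.06.
bell pepper + avocado with both tight: 3.228 servings and 1.772 servings → $7.92.
orange + strawberries: the both-tight solution has a negative serving — not a feasible corner.
orange + avocado with both targets exact would need a negative amount; discard.
strawberries + avocado: the both-tight solution has a negative serving — not a feasible corner.
So the least-cost plan costs $4.65.

$4.65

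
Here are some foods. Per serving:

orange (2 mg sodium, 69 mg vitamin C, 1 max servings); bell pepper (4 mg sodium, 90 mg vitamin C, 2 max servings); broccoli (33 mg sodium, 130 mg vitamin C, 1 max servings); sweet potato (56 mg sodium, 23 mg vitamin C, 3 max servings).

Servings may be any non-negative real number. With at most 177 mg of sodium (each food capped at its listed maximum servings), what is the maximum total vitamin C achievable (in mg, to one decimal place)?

434.0 mg

Vitamin C per mg sodium: orange 34.5, bell pepper 22.5, broccoli 3.939, sweet potato 0.4107.
Take 1 serving of orange: uses 2 mg sodium, +69.0 mg vitamin C (running total 69.0 mg).
Take 2 servings of bell pepper: uses 8 mg sodium, +180.0 mg vitamin C (running total 249.0 mg).
Take 1 serving of broccoli: uses 33 mg sodium, +130.0 mg vitamin C (running total 379.0 mg).
Take 2.393 servings of sweet potato: uses 134 mg sodium, +55.0 mg vitamin C (running total 434.0 mg).
Filling greedily by vitamin C-per-mg sodium is optimal for one linear limit, giving 434.0 mg.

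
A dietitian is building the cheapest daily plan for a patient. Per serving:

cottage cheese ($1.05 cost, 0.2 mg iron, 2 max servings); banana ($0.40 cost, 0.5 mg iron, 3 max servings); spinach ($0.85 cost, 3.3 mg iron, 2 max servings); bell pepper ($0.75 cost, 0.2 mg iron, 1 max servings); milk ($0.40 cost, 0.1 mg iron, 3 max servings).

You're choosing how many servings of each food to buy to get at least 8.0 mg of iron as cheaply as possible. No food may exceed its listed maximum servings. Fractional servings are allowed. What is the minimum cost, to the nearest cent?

Cost per mg of iron: spinach $0.2576, banana $0.8000, bell pepper $3.7500, milk $4.0000, cottage cheese $5.2500.
Take 2 servings of spinach: +6.6 mg iron for $1.70 (total $1.70, still need 1.4 mg).
Take 2.8 servings of banana: +1.4 mg iron for $1.12 (total $2.82, still need 0.0 mg).
Greedy by cheapest-per-mg is optimal for a single linear constraint, so the minimum cost is $2.82.

$2.82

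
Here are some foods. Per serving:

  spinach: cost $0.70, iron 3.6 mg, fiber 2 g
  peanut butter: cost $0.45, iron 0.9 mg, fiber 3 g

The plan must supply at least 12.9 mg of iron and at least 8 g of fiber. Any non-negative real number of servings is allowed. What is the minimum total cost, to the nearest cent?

Compare the cost at each extreme point of the feasible region.
spinach only: max(12.9/3.6, 8/2) = 4 servings → $2.80.
peanut butter only: max(12.9/0.9, 8/3) = 14.33 servings → $6.45.
spinach + peanut butter with both tight: 3.5 servings and 0.3333 servings → $2.60.
So the least-cost plan costs $2.60.

$2.60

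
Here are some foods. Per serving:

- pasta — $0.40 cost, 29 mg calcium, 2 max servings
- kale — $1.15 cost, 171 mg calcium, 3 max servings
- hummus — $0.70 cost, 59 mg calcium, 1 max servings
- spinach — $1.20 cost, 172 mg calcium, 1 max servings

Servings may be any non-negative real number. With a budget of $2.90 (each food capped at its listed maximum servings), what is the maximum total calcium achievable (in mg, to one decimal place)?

Calcium per dollar: kale 148.7, spinach 143.3, hummus 84.29, pasta 72.5.
Take 2.522 servings of kale: spends $2.90, +431.2 mg calcium (running total 431.2 mg).
Greedy by best ratio exhausts the cost allowance optimally: 431.2 mg.

431.2 mg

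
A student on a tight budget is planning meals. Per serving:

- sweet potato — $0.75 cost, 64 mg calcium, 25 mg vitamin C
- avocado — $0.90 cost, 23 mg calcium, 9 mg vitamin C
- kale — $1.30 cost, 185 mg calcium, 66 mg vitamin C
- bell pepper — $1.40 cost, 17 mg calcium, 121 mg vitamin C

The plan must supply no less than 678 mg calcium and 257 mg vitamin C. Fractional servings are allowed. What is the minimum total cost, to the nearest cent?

$4.93

A basic optimal solution has at most two foods positive. Try each food alone and each pair with both targets met exactly.
sweet potato only: max(678/64, 257/25) = 10.59 servings → $7.95.
avocado only: max(678/23, 257/9) = 29.48 servings → $26.53.
kale only: max(678/185, 257/66) = 3.894 servings → $5.06.
bell pepper only: max(678/17, 257/121) = 39.88 servings → $55.84.
sweet potato + avocado: intersection lies outside the first quadrant.
sweet potato + kale with both tight: 6.975 servings and 1.252 servings → $6.86.
sweet potato + bell pepper: intersection lies outside the first quadrant.
avocado + kale with both tight: 19.03 servings and 1.299 servings → $18.81.
avocado + bell pepper with both targets exact would need a negative amount; discard.
kale + bell pepper with both tight: 3.653 servings and 0.1315 servings → $4.93.
The minimum over all feasible corners is $4.93.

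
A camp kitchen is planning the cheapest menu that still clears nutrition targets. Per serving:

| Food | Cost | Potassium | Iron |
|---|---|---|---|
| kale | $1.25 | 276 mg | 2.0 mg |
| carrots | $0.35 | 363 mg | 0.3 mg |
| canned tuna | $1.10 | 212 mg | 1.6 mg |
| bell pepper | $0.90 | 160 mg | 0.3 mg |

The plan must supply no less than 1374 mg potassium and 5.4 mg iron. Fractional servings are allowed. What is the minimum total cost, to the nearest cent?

Two binding constraints pin down two serving amounts, so the optimal mix uses at most two foods. The candidates are each food alone (scaled to the tighter of potassium/iron) and each pair with both constraints tight.
kale only: max(1374/276, 5.4/2.0) = 4.978 servings → $6.22.
carrots only: max(1374/363, 5.4/0.3) = 18 servings → $6.30.
canned tuna only: max(1374/212, 5.4/1.6) = 6.481 servings → $7.13.
bell pepper only: max(1374/160, 5.4/0.3) = 18 servings → $16.20.
kale + carrots with both tight: 2.407 servings and 1.955 servings → $3.69.
kale + canned tuna with both targets exact would need a negative amount; discard.
kale + bell pepper with both tight: 1.905 servings and 5.302 servings → $7.15.
carrots + canned tuna with both tight: 2.037 servings and 2.993 servings → $4.01.
carrots + bell pepper: the both-tight solution has a negative serving — not a feasible corner.
canned tuna + bell pepper with both tight: 2.348 servings and 5.476 servings → $7.51.
Cheapest feasible corner: $3.69.

$3.69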